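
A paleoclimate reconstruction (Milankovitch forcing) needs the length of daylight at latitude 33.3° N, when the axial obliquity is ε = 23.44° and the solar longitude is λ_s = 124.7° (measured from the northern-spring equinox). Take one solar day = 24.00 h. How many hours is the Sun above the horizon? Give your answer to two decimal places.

Solar declination: sin δ = sin ε · sin λ_s = sin 23.44° × sin 124.7° = 0.32704, so δ = +19.089°.
cos H₀ = −tan φ · tan δ = −tan(+33.3°) × tan(+19.089°) = -0.2273, so H₀ = 1.8001 rad = 103.14°.
Daylight = 2H₀/(2π) × 24.00 h = (1.8001/π) × 24.00 = 13.75 h.

13.75 h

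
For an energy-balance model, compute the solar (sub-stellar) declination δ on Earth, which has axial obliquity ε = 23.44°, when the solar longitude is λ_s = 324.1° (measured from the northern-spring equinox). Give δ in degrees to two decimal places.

sin δ = sin ε · sin λ_s = sin 23.44° × sin 324.1° = -0.233252.
δ = arcsin(-0.233252) = -13.49°.

δ = -13.49°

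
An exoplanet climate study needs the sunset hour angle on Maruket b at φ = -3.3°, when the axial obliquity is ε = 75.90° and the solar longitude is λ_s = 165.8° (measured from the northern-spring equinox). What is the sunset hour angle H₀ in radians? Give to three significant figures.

Solar declination: sin δ = sin ε · sin λ_s = sin 75.90° × sin 165.8° = 0.23792, so δ = +13.764°.
cos H₀ = −tan φ · tan δ = −tan(-3.3°) × tan(+13.764°) = 0.0141, so H₀ = 1.5567 rad = 89.19°.

H₀ = 1.56 rad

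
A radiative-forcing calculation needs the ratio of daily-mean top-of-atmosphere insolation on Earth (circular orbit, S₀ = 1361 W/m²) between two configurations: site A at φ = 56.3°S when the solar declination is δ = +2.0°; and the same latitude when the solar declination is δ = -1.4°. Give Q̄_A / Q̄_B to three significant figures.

— Configuration A (φ=-56.3°):
cos H₀ = −tan(-56.3°) tan(+2.000°) = 0.0524, H₀ = 1.5184 rad.
Bracket: H₀ sin φ sin δ + cos φ cos δ sin H₀ = 1.5184×-0.83195×0.03490 + 0.55484×0.99939×0.99863 = -0.044087 + 0.553742 = 0.509655.
Q̄ = (S₀/π) × [bracket] = (1361/π) × 0.509655 = 220.79 W/m².
— Configuration B (φ=-56.3°):
cos H₀ = −tan(-56.3°) tan(-1.400°) = -0.0366, H₀ = 1.6074 rad.
Bracket: H₀ sin φ sin δ + cos φ cos δ sin H₀ = 1.6074×-0.83195×-0.02443 + 0.55484×0.99970×0.99933 = 0.032670 + 0.554302 = 0.586972.
Q̄ = (S₀/π) × [bracket] = (1361/π) × 0.586972 = 254.29 W/m².
Ratio Q̄_A / Q̄_B = 220.79 / 254.29 = 0.8683.

Q̄_A / Q̄_B ≈ 0.868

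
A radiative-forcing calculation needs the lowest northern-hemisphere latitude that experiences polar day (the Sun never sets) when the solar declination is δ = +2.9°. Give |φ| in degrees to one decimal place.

Polar day requires cos H₀ = −tan φ tan δ ≤ −1, i.e. tan φ tan δ ≥ 1.
The boundary is |tan φ| · |tan δ| = 1, so |φ| = 90° − |δ| = 90° − 2.9° = 87.1° in the northern hemisphere.

|φ| = 87.1°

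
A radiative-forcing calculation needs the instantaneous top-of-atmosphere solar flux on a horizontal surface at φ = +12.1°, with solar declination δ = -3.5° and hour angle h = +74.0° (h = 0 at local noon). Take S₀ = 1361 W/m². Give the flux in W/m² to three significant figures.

cos θ_z = sin φ sin δ + cos φ cos δ cos h = -0.012797 + 0.269011 = 0.256214.
Flux = S₀ · cos θ_z = 1361 × 0.256214 = 348.7 W/m².

349 W/m²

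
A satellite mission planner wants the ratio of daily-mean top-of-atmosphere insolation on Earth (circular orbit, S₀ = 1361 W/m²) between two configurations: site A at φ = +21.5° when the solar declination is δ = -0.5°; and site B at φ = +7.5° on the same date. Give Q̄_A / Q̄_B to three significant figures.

Q̄_A / Q̄_B ≈ 0.935

— Configuration A (φ=+21.5°):
cos H₀ = −tan(+21.5°) tan(-0.500°) = 0.0034, H₀ = 1.5674 rad.
Bracket: H₀ sin φ sin δ + cos φ cos δ sin H₀ = 1.5674×0.36650×-0.00873 + 0.93042×0.99996×0.99999 = -0.005015 + 0.930373 = 0.925358.
Q̄ = (S₀/π) × [bracket] = (1361/π) × 0.925358 = 400.88 W/m².
— Configuration B (φ=+7.5°):
cos H₀ = −tan(+7.5°) tan(-0.500°) = 0.0011, H₀ = 1.5696 rad.
Bracket: H₀ sin φ sin δ + cos φ cos δ sin H₀ = 1.5696×0.13053×-0.00873 + 0.99144×0.99996×1.00000 = -0.001789 + 0.991400 = 0.989611.
Q̄ = (S₀/π) × [bracket] = (1361/π) × 0.989611 = 428.72 W/m².
Ratio Q̄_A / Q̄_B = 400.88 / 428.72 = 0.9351.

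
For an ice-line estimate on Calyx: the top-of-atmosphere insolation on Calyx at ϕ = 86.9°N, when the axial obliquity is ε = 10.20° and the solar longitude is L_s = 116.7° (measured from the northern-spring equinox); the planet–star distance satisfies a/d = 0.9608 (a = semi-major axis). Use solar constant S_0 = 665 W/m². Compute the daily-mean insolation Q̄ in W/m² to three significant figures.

Q̄ ≈ 97.0 W/m²

Solar declination: sin δ = sin ε · sin L_s = sin 10.20° × sin 116.7° = 0.15820, so δ = +9.103°.
cos h₀ = −tan(+86.9°) tan(+9.103°) = -2.9584 ≤ −1 ⇒ polar day, h₀ = π.
Bracket: h₀ sin ϕ sin δ + cos ϕ cos δ sin h₀ = 3.1416×0.99854×0.15820 + 0.05408×0.98741×0.00000 = 0.496275 + 0.000000 = 0.496275.
Inverse-square distance factor (a/d)² = 0.9608² = 0.923137.
Q̄ = (S_0/π) × 0.923137 × [bracket] = (665/π) × 0.923137 × 0.496275 = 96.98 W/m².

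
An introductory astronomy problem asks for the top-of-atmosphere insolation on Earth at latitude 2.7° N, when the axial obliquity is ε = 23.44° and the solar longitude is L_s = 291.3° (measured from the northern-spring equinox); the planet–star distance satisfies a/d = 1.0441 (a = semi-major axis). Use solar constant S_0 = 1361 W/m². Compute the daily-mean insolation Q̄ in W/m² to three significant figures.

Solar declination: sin δ = sin ε · sin L_s = sin 23.44° × sin 291.3° = -0.37062, so δ = -21.754°.
cos h₀ = −tan(+2.7°) tan(-21.754°) = 0.0188, h₀ = 1.5520 rad.
Bracket: h₀ sin ϕ sin δ + cos ϕ cos δ sin h₀ = 1.5520×0.04711×-0.37062 + 0.99889×0.92879×0.99982 = -0.027098 + 0.927592 = 0.900494.
Inverse-square distance factor (a/d)² = 1.0441² = 1.090145.
Q̄ = (S_0/π) × 1.090145 × [bracket] = (1361/π) × 1.090145 × 0.900494 = 425.3 W/m².

Q̄ ≈ 425 W/m²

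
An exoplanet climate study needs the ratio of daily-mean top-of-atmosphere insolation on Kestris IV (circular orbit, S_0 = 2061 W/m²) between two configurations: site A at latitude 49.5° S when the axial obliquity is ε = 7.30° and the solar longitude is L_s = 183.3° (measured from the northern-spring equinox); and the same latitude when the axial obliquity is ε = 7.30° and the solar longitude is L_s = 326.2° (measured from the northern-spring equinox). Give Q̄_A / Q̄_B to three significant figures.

Q̄_A / Q̄_B ≈ 0.896

— Configuration A (ϕ=-49.5°):
Solar declination: sin δ = sin ε · sin L_s = sin 7.30° × sin 183.3° = -0.00731, so δ = -0.419°.
cos h₀ = −tan(-49.5°) tan(-0.419°) = -0.0086, h₀ = 1.5794 rad.
Bracket: h₀ sin ϕ sin δ + cos ϕ cos δ sin h₀ = 1.5794×-0.76041×-0.00731 + 0.64945×0.99997×0.99996 = 0.008779 + 0.649405 = 0.658184.
Q̄ = (S_0/π) × [bracket] = (2061/π) × 0.658184 = 431.79 W/m².
— Configuration B (ϕ=-49.5°):
Solar declination: sin δ = sin ε · sin L_s = sin 7.30° × sin 326.2° = -0.07069, so δ = -4.053°.
cos h₀ = −tan(-49.5°) tan(-4.053°) = -0.0830, h₀ = 1.6539 rad.
Bracket: h₀ sin ϕ sin δ + cos ϕ cos δ sin h₀ = 1.6539×-0.76041×-0.07069 + 0.64945×0.99750×0.99655 = 0.088903 + 0.645591 = 0.734494.
Q̄ = (S_0/π) × [bracket] = (2061/π) × 0.734494 = 481.86 W/m².
Ratio Q̄_A / Q̄_B = 431.79 / 481.86 = 0.8961.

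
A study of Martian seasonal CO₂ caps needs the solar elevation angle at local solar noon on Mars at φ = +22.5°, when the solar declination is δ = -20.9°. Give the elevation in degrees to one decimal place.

At local noon the hour angle is zero, so the zenith angle equals |φ − δ| = |+22.5° − (-20.900°)| = 43.400°.
Elevation = 90° − 43.400° = 46.6°.

46.6°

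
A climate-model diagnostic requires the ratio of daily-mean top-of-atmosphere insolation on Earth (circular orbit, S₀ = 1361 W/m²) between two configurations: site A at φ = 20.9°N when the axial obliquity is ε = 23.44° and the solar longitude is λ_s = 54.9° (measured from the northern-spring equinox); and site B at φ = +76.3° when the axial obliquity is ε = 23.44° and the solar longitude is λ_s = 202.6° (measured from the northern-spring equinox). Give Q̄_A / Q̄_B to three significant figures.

— Configuration A (φ=+20.9°):
Solar declination: sin δ = sin ε · sin λ_s = sin 23.44° × sin 54.9° = 0.32545, so δ = +18.993°.
cos H₀ = −tan(+20.9°) tan(+18.993°) = -0.1314, H₀ = 1.7026 rad.
Bracket: H₀ sin φ sin δ + cos φ cos δ sin H₀ = 1.7026×0.35674×0.32545 + 0.93420×0.94556×0.99133 = 0.197674 + 0.875684 = 1.073358.
Q̄ = (S₀/π) × [bracket] = (1361/π) × 1.073358 = 465.00 W/m².
— Configuration B (φ=+76.3°):
Solar declination: sin δ = sin ε · sin λ_s = sin 23.44° × sin 202.6° = -0.15287, so δ = -8.793°.
cos H₀ = −tan(+76.3°) tan(-8.793°) = 0.6345, H₀ = 0.8834 rad.
Bracket: H₀ sin φ sin δ + cos φ cos δ sin H₀ = 0.8834×0.97155×-0.15287 + 0.23684×0.98825×0.77288 = -0.131203 + 0.180898 = 0.049695.
Q̄ = (S₀/π) × [bracket] = (1361/π) × 0.049695 = 21.529 W/m².
Ratio Q̄_A / Q̄_B = 465.00 / 21.529 = 21.60.

Q̄_A / Q̄_B ≈ 21.6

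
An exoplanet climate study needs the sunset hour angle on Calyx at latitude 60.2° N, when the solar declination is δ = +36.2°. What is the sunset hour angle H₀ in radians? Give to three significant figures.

H₀ = 3.14 rad

Sunrise equation: cos H₀ = −tan φ · tan δ = -1.2780 ≤ −1, so the host star never sets (polar day) and H₀ = π.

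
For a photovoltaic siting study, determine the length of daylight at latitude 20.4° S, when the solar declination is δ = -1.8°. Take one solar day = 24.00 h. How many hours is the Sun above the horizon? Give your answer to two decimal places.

12.09 h

cos h₀ = −tan ϕ · tan δ = −tan(-20.4°) × tan(-1.800°) = -0.0117, so h₀ = 1.5825 rad = 90.67°.
Daylight = 2h₀/(2π) × 24.00 h = (1.5825/π) × 24.00 = 12.09 h.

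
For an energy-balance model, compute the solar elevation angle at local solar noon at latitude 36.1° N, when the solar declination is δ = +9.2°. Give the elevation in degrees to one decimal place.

At local noon the hour angle is zero, so the zenith angle equals |φ − δ| = |+36.1° − (+9.200°)| = 26.900°.
Elevation = 90° − 26.900° = 63.1°.

63.1°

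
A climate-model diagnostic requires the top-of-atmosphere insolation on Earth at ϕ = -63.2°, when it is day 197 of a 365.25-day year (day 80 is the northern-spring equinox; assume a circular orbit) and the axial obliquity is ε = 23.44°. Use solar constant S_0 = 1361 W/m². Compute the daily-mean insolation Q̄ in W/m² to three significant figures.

Solar longitude: L_s = 360° × (197 − 80)/365.25 = 115.318°.
sin δ = sin 23.44° × sin 115.318° = 0.35958, so δ = +21.074°.
cos h₀ = −tan(-63.2°) tan(+21.074°) = 0.7629, h₀ = 0.7031 rad.
Bracket: h₀ sin ϕ sin δ + cos ϕ cos δ sin h₀ = 0.7031×-0.89259×0.35958 + 0.45088×0.93311×0.64655 = -0.225665 + 0.272017 = 0.046352.
Q̄ = (S_0/π) × [bracket] = (1361/π) × 0.046352 = 20.08 W/m².

Q̄ ≈ 20.1 W/m²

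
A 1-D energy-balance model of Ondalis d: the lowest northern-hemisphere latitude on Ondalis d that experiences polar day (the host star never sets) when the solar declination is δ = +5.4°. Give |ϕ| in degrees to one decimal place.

Polar day requires cos h₀ = −tan ϕ tan δ ≤ −1, i.e. tan ϕ tan δ ≥ 1.
The boundary is |tan ϕ| · |tan δ| = 1, so |ϕ| = 90° − |δ| = 90° − 5.4° = 84.6° in the northern hemisphere.

|ϕ| = 84.6°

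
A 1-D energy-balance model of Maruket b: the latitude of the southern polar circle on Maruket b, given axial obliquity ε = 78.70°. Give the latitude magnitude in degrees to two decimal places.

The polar circle is the lowest latitude that experiences at least one full rotation of continuous darkness at the northern-summer solstice; it lies at |φ| = 90° − ε = 90° − 78.70° = 11.30°.

11.30°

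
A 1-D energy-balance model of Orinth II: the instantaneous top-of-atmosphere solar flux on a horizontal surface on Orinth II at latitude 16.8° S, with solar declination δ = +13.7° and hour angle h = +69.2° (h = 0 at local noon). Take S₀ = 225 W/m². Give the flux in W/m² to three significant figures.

cos θ_z = sin φ sin δ + cos φ cos δ cos h = -0.068454 + 0.330279 = 0.261825.
Flux = S₀ · cos θ_z = 225 × 0.261825 = 58.91 W/m².

58.9 W/m²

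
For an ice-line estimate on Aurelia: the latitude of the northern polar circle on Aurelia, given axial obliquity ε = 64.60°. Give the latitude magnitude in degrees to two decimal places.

25.40°

The polar circle is the lowest latitude that experiences at least one full rotation of continuous daylight at the northern-summer solstice; it lies at |ϕ| = 90° − ε = 90° − 64.60° = 25.40°.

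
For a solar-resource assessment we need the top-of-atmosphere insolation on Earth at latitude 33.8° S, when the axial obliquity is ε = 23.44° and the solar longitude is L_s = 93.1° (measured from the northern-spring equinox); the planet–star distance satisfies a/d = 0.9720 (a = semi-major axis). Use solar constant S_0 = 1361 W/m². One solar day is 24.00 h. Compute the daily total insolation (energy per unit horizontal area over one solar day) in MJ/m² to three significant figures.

Solar declination: sin δ = sin ε · sin L_s = sin 23.44° × sin 93.1° = 0.39721, so δ = +23.404°.
cos h₀ = −tan(-33.8°) tan(+23.404°) = 0.2897, h₀ = 1.2768 rad.
Bracket: h₀ sin ϕ sin δ + cos ϕ cos δ sin h₀ = 1.2768×-0.55630×0.39721 + 0.83098×0.91773×0.95710 = -0.282132 + 0.729899 = 0.447767.
Inverse-square distance factor (a/d)² = 0.9720² = 0.944784.
Q̄ = (S_0/π) × 0.944784 × [bracket] = (1361/π) × 0.944784 × 0.447767 = 183.27 W/m².
Daily total = Q̄ × 24.00 h × 3600 s/h = 183.27 × 24.00 × 3600 / 10⁶ = 15.83 MJ/m².

15.8 MJ/m²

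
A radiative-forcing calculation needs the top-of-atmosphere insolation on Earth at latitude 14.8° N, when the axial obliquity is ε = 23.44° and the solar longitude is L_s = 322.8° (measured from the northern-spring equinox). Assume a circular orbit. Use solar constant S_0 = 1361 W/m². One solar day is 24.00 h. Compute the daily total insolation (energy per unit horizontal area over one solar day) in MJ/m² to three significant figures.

Solar declination: sin δ = sin ε · sin L_s = sin 23.44° × sin 322.8° = -0.24050, so δ = -13.916°.
cos h₀ = −tan(+14.8°) tan(-13.916°) = 0.0655, h₀ = 1.5053 rad.
Bracket: h₀ sin ϕ sin δ + cos ϕ cos δ sin h₀ = 1.5053×0.25545×-0.24050 + 0.96682×0.97065×0.99785 = -0.092479 + 0.936426 = 0.843947.
Q̄ = (S_0/π) × [bracket] = (1361/π) × 0.843947 = 365.61 W/m².
Daily total = Q̄ × 24.00 h × 3600 s/h = 365.61 × 24.00 × 3600 / 10⁶ = 31.59 MJ/m².

31.6 MJ/m²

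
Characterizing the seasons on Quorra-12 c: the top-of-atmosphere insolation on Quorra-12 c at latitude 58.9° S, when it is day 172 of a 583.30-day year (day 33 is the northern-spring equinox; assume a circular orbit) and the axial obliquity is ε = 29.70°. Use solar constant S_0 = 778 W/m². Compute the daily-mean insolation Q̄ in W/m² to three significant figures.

Q̄ ≈ 1.46 W/m²

Solar longitude: L_s = 360° × (172 − 33)/583.30 = 85.788°.
sin δ = sin 29.70° × sin 85.788° = 0.49412, so δ = +29.612°.
cos h₀ = −tan(-58.9°) tan(+29.612°) = 0.9422, h₀ = 0.3418 rad.
Bracket: h₀ sin ϕ sin δ + cos ϕ cos δ sin h₀ = 0.3418×-0.85627×0.49412 + 0.51653×0.86939×0.33515 = -0.144616 + 0.150504 = 0.005888.
Q̄ = (S_0/π) × [bracket] = (778/π) × 0.005888 = 1.458 W/m².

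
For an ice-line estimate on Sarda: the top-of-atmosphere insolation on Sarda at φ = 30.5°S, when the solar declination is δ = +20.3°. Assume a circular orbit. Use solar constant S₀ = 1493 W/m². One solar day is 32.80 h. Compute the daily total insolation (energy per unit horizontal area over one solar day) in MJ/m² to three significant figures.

cos H₀ = −tan(-30.5°) tan(+20.300°) = 0.2179, H₀ = 1.3511 rad.
Bracket: H₀ sin φ sin δ + cos φ cos δ sin H₀ = 1.3511×-0.50754×0.34694 + 0.86163×0.93789×0.97597 = -0.237910 + 0.788695 = 0.550785.
Q̄ = (S₀/π) × [bracket] = (1493/π) × 0.550785 = 261.75 W/m².
Daily total = Q̄ × 32.80 h × 3600 s/h = 261.75 × 32.80 × 3600 / 10⁶ = 30.91 MJ/m².

30.9 MJ/m²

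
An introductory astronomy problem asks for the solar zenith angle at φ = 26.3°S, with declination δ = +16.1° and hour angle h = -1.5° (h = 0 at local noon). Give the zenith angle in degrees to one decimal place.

θ_z = 42.4°

cos θ_z = sin φ sin δ + cos φ cos δ cos h = -0.122870 + 0.861030 = 0.738160.
θ_z = arccos(0.738160) = 42.4°.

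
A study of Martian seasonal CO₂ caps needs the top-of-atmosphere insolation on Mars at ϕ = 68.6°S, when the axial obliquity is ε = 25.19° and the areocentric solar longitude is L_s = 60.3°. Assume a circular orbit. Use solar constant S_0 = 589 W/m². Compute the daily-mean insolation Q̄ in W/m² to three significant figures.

Q̄ ≈ 0.00 W/m²

sin δ = sin 25.19° × sin 60.3° = 0.36971, so δ = +21.698°.
cos h₀ = −tan(-68.6°) tan(+21.698°) = 1.0153 ≥ 1 ⇒ polar night, h₀ = 0 and Q̄ = 0.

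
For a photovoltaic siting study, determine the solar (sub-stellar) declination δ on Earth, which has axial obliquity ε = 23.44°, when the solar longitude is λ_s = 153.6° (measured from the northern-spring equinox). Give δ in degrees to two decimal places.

δ = +10.19°

sin δ = sin ε · sin λ_s = sin 23.44° × sin 153.6° = 0.176871.
δ = arcsin(0.176871) = +10.19°.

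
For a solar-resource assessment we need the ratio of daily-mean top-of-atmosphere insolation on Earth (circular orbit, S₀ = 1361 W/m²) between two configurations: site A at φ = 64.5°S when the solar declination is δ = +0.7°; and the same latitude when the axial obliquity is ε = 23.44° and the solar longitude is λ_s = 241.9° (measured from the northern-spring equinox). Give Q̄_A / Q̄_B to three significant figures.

— Configuration A (φ=-64.5°):
cos H₀ = −tan(-64.5°) tan(+0.700°) = 0.0256, H₀ = 1.5452 rad.
Bracket: H₀ sin φ sin δ + cos φ cos δ sin H₀ = 1.5452×-0.90259×0.01222 + 0.43051×0.99993×0.99967 = -0.017043 + 0.430338 = 0.413295.
Q̄ = (S₀/π) × [bracket] = (1361/π) × 0.413295 = 179.05 W/m².
— Configuration B (φ=-64.5°):
Solar declination: sin δ = sin ε · sin λ_s = sin 23.44° × sin 241.9° = -0.35090, so δ = -20.542°.
cos H₀ = −tan(-64.5°) tan(-20.542°) = -0.7856, H₀ = 2.4745 rad.
Bracket: H₀ sin φ sin δ + cos φ cos δ sin H₀ = 2.4745×-0.90259×-0.35090 + 0.43051×0.93641×0.61869 = 0.783721 + 0.249415 = 1.033136.
Q̄ = (S₀/π) × [bracket] = (1361/π) × 1.033136 = 447.57 W/m².
Ratio Q̄_A / Q̄_B = 179.05 / 447.57 = 0.4000.

Q̄_A / Q̄_B ≈ 0.400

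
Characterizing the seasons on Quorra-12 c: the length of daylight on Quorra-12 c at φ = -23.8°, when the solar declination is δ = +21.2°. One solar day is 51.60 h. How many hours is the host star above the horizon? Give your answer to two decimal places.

cos H₀ = −tan φ · tan δ = −tan(-23.8°) × tan(+21.200°) = 0.1711, so H₀ = 1.3989 rad = 80.15°.
Daylight = 2H₀/(2π) × 51.60 h = (1.3989/π) × 51.60 = 22.98 h.

22.98 h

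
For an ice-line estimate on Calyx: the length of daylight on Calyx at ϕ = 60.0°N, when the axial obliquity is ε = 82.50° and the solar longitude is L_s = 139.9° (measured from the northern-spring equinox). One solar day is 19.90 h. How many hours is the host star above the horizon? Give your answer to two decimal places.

Solar declination: sin δ = sin ε · sin L_s = sin 82.50° × sin 139.9° = 0.63861, so δ = +39.688°.
Sunrise equation: cos h₀ = −tan ϕ · tan δ = -1.4374 ≤ −1, so the host star never sets (polar day) and h₀ = π.
Daylight = 2h₀/(2π) × 19.90 h = (3.1416/π) × 19.90 = 19.90 h.

19.90 h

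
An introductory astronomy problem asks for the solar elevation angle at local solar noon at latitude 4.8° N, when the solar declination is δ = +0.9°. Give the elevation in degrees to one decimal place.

86.1°

At local noon the hour angle is zero, so the zenith angle equals |ϕ − δ| = |+4.8° − (+0.900°)| = 3.900°.
Elevation = 90° − 3.900° = 86.1°.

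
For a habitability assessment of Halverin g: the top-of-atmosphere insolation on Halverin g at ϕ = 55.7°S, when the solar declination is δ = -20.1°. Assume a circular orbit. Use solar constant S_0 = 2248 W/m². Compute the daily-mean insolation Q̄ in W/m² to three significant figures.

Q̄ ≈ 754 W/m²

cos h₀ = −tan(-55.7°) tan(-20.100°) = -0.5365, h₀ = 2.1370 rad.
Bracket: h₀ sin ϕ sin δ + cos ϕ cos δ sin h₀ = 2.1370×-0.82610×-0.34366 + 0.56353×0.93909×0.84393 = 0.606689 + 0.446612 = 1.053301.
Q̄ = (S_0/π) × [bracket] = (2248/π) × 1.053301 = 753.7 W/m².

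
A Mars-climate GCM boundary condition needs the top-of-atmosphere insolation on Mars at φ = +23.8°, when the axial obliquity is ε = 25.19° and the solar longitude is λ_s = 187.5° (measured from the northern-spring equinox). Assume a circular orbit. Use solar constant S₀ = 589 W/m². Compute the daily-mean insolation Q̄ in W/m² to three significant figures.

Q̄ ≈ 165 W/m²

Solar declination: sin δ = sin ε · sin λ_s = sin 25.19° × sin 187.5° = -0.05555, so δ = -3.185°.
cos H₀ = −tan(+23.8°) tan(-3.185°) = 0.0245, H₀ = 1.5463 rad.
Bracket: H₀ sin φ sin δ + cos φ cos δ sin H₀ = 1.5463×0.40355×-0.05555 + 0.91496×0.99846×0.99970 = -0.034664 + 0.913277 = 0.878613.
Q̄ = (S₀/π) × [bracket] = (589/π) × 0.878613 = 164.7 W/m².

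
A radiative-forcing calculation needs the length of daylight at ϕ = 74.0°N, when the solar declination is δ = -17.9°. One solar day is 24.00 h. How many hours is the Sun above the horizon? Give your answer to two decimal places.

0.00 h

cos h₀ = −tan ϕ · tan δ = 1.1264 ≥ 1, so the Sun never rises (polar night) and h₀ = 0.
Daylight = 2h₀/(2π) × 24.00 h = (0.0000/π) × 24.00 = 0.00 h.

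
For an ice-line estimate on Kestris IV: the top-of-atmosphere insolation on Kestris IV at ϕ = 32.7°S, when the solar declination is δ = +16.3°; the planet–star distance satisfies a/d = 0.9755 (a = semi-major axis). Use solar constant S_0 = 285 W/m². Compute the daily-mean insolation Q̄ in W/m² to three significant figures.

Q̄ ≈ 50.4 W/m²

cos h₀ = −tan(-32.7°) tan(+16.300°) = 0.1877, h₀ = 1.3819 rad.
Bracket: h₀ sin ϕ sin δ + cos ϕ cos δ sin h₀ = 1.3819×-0.54024×0.28067 + 0.84151×0.95981×0.98222 = -0.209536 + 0.793329 = 0.583793.
Inverse-square distance factor (a/d)² = 0.9755² = 0.951600.
Q̄ = (S_0/π) × 0.951600 × [bracket] = (285/π) × 0.951600 × 0.583793 = 50.40 W/m².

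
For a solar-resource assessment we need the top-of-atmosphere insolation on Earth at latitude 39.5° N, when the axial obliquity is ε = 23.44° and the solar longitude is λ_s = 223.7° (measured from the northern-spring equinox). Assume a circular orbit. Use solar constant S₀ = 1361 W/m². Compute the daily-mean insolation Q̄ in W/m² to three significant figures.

Q̄ ≈ 211 W/m²

Solar declination: sin δ = sin ε · sin λ_s = sin 23.44° × sin 223.7° = -0.27483, so δ = -15.952°.
cos H₀ = −tan(+39.5°) tan(-15.952°) = 0.2356, H₀ = 1.3329 rad.
Bracket: H₀ sin φ sin δ + cos φ cos δ sin H₀ = 1.3329×0.63608×-0.27483 + 0.77162×0.96149×0.97185 = -0.233009 + 0.721020 = 0.488011.
Q̄ = (S₀/π) × [bracket] = (1361/π) × 0.488011 = 211.4 W/m².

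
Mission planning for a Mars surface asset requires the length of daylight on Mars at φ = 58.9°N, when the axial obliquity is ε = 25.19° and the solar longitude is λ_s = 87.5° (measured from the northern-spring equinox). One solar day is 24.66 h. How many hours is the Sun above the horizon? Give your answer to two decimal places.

19.34 h

Solar declination: sin δ = sin ε · sin λ_s = sin 25.19° × sin 87.5° = 0.42522, so δ = +25.164°.
cos H₀ = −tan φ · tan δ = −tan(+58.9°) × tan(+25.164°) = -0.7788, so H₀ = 2.4636 rad = 141.15°.
Daylight = 2H₀/(2π) × 24.66 h = (2.4636/π) × 24.66 = 19.34 h.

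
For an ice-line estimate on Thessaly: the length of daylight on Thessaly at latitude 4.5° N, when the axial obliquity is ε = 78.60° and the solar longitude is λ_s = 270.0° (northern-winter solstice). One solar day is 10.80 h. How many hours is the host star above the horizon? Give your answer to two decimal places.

4.02 h

Solar declination: sin δ = sin ε · sin λ_s = sin 78.60° × sin 270.0° = -0.98027, so δ = -78.600°.
cos H₀ = −tan φ · tan δ = −tan(+4.5°) × tan(-78.600°) = 0.3903, so H₀ = 1.1698 rad = 67.03°.
Daylight = 2H₀/(2π) × 10.80 h = (1.1698/π) × 10.80 = 4.02 h.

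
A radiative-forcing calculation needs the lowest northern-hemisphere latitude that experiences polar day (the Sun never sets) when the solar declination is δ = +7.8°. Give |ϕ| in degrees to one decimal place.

|ϕ| = 82.2°

Polar day requires cos h₀ = −tan ϕ tan δ ≤ −1, i.e. tan ϕ tan δ ≥ 1.
The boundary is |tan ϕ| · |tan δ| = 1, so |ϕ| = 90° − |δ| = 90° − 7.8° = 82.2° in the northern hemisphere.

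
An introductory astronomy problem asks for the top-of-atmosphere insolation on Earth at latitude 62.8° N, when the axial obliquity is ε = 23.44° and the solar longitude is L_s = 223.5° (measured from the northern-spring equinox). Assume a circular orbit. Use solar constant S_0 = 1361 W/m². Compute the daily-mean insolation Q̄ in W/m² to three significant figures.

Q̄ ≈ 54.8 W/m²

Solar declination: sin δ = sin ε · sin L_s = sin 23.44° × sin 223.5° = -0.27382, so δ = -15.892°.
cos h₀ = −tan(+62.8°) tan(-15.892°) = 0.5540, h₀ = 0.9837 rad.
Bracket: h₀ sin ϕ sin δ + cos ϕ cos δ sin h₀ = 0.9837×0.88942×-0.27382 + 0.45710×0.96178×0.83254 = -0.239571 + 0.366009 = 0.126438.
Q̄ = (S_0/π) × [bracket] = (1361/π) × 0.126438 = 54.78 W/m².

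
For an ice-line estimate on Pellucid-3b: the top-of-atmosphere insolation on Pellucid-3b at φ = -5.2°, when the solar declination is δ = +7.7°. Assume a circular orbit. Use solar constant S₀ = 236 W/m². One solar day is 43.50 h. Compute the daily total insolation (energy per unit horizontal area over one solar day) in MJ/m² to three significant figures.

11.4 MJ/m²

cos H₀ = −tan(-5.2°) tan(+7.700°) = 0.0123, H₀ = 1.5585 rad.
Bracket: H₀ sin φ sin δ + cos φ cos δ sin H₀ = 1.5585×-0.09063×0.13399 + 0.99588×0.99098×0.99992 = -0.018926 + 0.986818 = 0.967892.
Q̄ = (S₀/π) × [bracket] = (236/π) × 0.967892 = 72.709 W/m².
Daily total = Q̄ × 43.50 h × 3600 s/h = 72.709 × 43.50 × 3600 / 10⁶ = 11.39 MJ/m².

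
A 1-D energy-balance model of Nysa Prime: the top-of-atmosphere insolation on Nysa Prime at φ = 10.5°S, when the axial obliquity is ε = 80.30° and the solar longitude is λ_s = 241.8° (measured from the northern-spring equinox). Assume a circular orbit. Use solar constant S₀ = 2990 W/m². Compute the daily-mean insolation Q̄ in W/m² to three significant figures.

Q̄ ≈ 725 W/m²

Solar declination: sin δ = sin ε · sin λ_s = sin 80.30° × sin 241.8° = -0.86870, so δ = -60.308°.
cos H₀ = −tan(-10.5°) tan(-60.308°) = -0.3250, H₀ = 1.9019 rad.
Bracket: H₀ sin φ sin δ + cos φ cos δ sin H₀ = 1.9019×-0.18224×-0.86870 + 0.98325×0.49533×0.94570 = 0.301093 + 0.460587 = 0.761680.
Q̄ = (S₀/π) × [bracket] = (2990/π) × 0.761680 = 724.9 W/m².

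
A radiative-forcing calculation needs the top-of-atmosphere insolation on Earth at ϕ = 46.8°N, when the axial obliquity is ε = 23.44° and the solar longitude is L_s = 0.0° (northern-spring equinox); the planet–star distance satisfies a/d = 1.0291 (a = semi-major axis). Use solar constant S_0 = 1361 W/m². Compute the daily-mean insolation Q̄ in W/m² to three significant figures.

Q̄ ≈ 314 W/m²

Solar declination: sin δ = sin ε · sin L_s = sin 23.44° × sin 0.0° = 0.00000, so δ = +0.000°.
cos h₀ = −tan(+46.8°) tan(+0.000°) = -0.0000, h₀ = 1.5708 rad.
Bracket: h₀ sin ϕ sin δ + cos ϕ cos δ sin h₀ = 1.5708×0.72897×0.00000 + 0.68455×1.00000×1.00000 = 0.000000 + 0.684550 = 0.684550.
Inverse-square distance factor (a/d)² = 1.0291² = 1.059047.
Q̄ = (S_0/π) × 1.059047 × [bracket] = (1361/π) × 1.059047 × 0.684550 = 314.1 W/m².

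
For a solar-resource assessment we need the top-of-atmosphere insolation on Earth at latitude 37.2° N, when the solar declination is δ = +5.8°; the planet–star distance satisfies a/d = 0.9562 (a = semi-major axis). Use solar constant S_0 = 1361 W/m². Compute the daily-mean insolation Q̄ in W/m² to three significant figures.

Q̄ ≈ 353 W/m²

cos h₀ = −tan(+37.2°) tan(+5.800°) = -0.0771, h₀ = 1.6480 rad.
Bracket: h₀ sin ϕ sin δ + cos ϕ cos δ sin h₀ = 1.6480×0.60460×0.10106 + 0.79653×0.99488×0.99702 = 0.100694 + 0.790090 = 0.890784.
Inverse-square distance factor (a/d)² = 0.9562² = 0.914318.
Q̄ = (S_0/π) × 0.914318 × [bracket] = (1361/π) × 0.914318 × 0.890784 = 352.8 W/m².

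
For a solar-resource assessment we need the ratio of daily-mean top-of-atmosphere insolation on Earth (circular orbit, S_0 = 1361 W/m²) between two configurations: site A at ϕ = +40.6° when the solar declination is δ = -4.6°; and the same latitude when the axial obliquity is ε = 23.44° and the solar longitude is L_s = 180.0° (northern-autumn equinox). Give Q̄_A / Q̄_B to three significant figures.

Q̄_A / Q̄_B ≈ 0.891

— Configuration A (ϕ=+40.6°):
cos h₀ = −tan(+40.6°) tan(-4.600°) = 0.0690, h₀ = 1.5018 rad.
Bracket: h₀ sin ϕ sin δ + cos ϕ cos δ sin h₀ = 1.5018×0.65077×-0.08020 + 0.75927×0.99678×0.99762 = -0.078382 + 0.755024 = 0.676642.
Q̄ = (S_0/π) × [bracket] = (1361/π) × 0.676642 = 293.13 W/m².
— Configuration B (ϕ=+40.6°):
Solar declination: sin δ = sin ε · sin L_s = sin 23.44° × sin 180.0° = 0.00000, so δ = +0.000°.
cos h₀ = −tan(+40.6°) tan(+0.000°) = -0.0000, h₀ = 1.5708 rad.
Bracket: h₀ sin ϕ sin δ + cos ϕ cos δ sin h₀ = 1.5708×0.65077×0.00000 + 0.75927×1.00000×1.00000 = 0.000000 + 0.759270 = 0.759270.
Q̄ = (S_0/π) × [bracket] = (1361/π) × 0.759270 = 328.93 W/m².
Ratio Q̄_A / Q̄_B = 293.13 / 328.93 = 0.8912.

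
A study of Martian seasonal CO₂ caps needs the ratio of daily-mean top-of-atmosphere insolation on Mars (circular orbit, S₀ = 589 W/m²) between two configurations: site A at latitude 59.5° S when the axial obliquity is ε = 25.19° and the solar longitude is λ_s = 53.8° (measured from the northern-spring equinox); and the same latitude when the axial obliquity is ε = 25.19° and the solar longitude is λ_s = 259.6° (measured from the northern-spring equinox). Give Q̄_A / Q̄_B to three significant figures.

— Configuration A (φ=-59.5°):
Solar declination: sin δ = sin ε · sin λ_s = sin 25.19° × sin 53.8° = 0.34346, so δ = +20.088°.
cos H₀ = −tan(-59.5°) tan(+20.088°) = 0.6208, H₀ = 0.9010 rad.
Bracket: H₀ sin φ sin δ + cos φ cos δ sin H₀ = 0.9010×-0.86163×0.34346 + 0.50754×0.93917×0.78393 = -0.266638 + 0.373673 = 0.107035.
Q̄ = (S₀/π) × [bracket] = (589/π) × 0.107035 = 20.067 W/m².
— Configuration B (φ=-59.5°):
Solar declination: sin δ = sin ε · sin λ_s = sin 25.19° × sin 259.6° = -0.41863, so δ = -24.748°.
cos H₀ = −tan(-59.5°) tan(-24.748°) = -0.7826, H₀ = 2.4696 rad.
Bracket: H₀ sin φ sin δ + cos φ cos δ sin H₀ = 2.4696×-0.86163×-0.41863 + 0.50754×0.90816×0.62257 = 0.890795 + 0.286960 = 1.177755.
Q̄ = (S₀/π) × [bracket] = (589/π) × 1.177755 = 220.81 W/m².
Ratio Q̄_A / Q̄_B = 20.067 / 220.81 = 0.09088.

Q̄_A / Q̄_B ≈ 0.0909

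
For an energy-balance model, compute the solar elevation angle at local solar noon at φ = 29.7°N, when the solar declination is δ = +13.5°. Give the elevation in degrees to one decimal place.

At local noon the hour angle is zero, so the zenith angle equals |φ − δ| = |+29.7° − (+13.500°)| = 16.200°.
Elevation = 90° − 16.200° = 73.8°.

73.8°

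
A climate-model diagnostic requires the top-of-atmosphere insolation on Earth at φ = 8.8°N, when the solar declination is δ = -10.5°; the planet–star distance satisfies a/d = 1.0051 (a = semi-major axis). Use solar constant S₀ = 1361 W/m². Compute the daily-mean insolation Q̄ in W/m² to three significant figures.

cos H₀ = −tan(+8.8°) tan(-10.500°) = 0.0287, H₀ = 1.5421 rad.
Bracket: H₀ sin φ sin δ + cos φ cos δ sin H₀ = 1.5421×0.15299×-0.18224 + 0.98823×0.98325×0.99959 = -0.042995 + 0.971279 = 0.928284.
Inverse-square distance factor (a/d)² = 1.0051² = 1.010226.
Q̄ = (S₀/π) × 1.010226 × [bracket] = (1361/π) × 1.010226 × 0.928284 = 406.3 W/m².

Q̄ ≈ 406 W/m²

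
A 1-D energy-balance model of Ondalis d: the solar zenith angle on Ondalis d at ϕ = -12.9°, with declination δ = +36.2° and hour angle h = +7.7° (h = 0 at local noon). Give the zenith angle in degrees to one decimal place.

θ_z = 49.6°

cos θ_z = sin ϕ sin δ + cos ϕ cos δ cos h = -0.131853 + 0.779501 = 0.647648.
θ_z = arccos(0.647648) = 49.6°.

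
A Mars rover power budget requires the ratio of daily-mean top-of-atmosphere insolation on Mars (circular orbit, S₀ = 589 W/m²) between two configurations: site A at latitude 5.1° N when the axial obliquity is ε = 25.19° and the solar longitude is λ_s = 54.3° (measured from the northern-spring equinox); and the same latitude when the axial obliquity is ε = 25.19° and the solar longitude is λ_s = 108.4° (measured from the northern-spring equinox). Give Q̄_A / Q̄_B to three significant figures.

— Configuration A (φ=+5.1°):
Solar declination: sin δ = sin ε · sin λ_s = sin 25.19° × sin 54.3° = 0.34564, so δ = +20.221°.
cos H₀ = −tan(+5.1°) tan(+20.221°) = -0.0329, H₀ = 1.6037 rad.
Bracket: H₀ sin φ sin δ + cos φ cos δ sin H₀ = 1.6037×0.08889×0.34564 + 0.99604×0.93837×0.99946 = 0.049272 + 0.934149 = 0.983421.
Q̄ = (S₀/π) × [bracket] = (589/π) × 0.983421 = 184.38 W/m².
— Configuration B (φ=+5.1°):
Solar declination: sin δ = sin ε · sin λ_s = sin 25.19° × sin 108.4° = 0.40386, so δ = +23.820°.
cos H₀ = −tan(+5.1°) tan(+23.820°) = -0.0394, H₀ = 1.6102 rad.
Bracket: H₀ sin φ sin δ + cos φ cos δ sin H₀ = 1.6102×0.08889×0.40386 + 0.99604×0.91482×0.99922 = 0.057805 + 0.910487 = 0.968292.
Q̄ = (S₀/π) × [bracket] = (589/π) × 0.968292 = 181.54 W/m².
Ratio Q̄_A / Q̄_B = 184.38 / 181.54 = 1.016.

Q̄_A / Q̄_B ≈ 1.02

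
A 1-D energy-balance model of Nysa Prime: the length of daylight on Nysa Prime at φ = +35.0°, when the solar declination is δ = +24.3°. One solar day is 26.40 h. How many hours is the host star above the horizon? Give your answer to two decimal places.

15.90 h

cos H₀ = −tan φ · tan δ = −tan(+35.0°) × tan(+24.300°) = -0.3162, so H₀ = 1.8925 rad = 108.43°.
Daylight = 2H₀/(2π) × 26.40 h = (1.8925/π) × 26.40 = 15.90 h.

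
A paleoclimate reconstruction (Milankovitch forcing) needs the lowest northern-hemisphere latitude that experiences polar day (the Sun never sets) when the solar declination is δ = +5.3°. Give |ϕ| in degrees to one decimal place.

|ϕ| = 84.7°

Polar day requires cos h₀ = −tan ϕ tan δ ≤ −1, i.e. tan ϕ tan δ ≥ 1.
The boundary is |tan ϕ| · |tan δ| = 1, so |ϕ| = 90° − |δ| = 90° − 5.3° = 84.7° in the northern hemisphere.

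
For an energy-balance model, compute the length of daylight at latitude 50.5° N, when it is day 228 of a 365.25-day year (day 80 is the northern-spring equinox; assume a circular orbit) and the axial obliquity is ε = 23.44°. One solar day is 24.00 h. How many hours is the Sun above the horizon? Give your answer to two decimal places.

14.15 h

Solar longitude: L_s = 360° × (228 − 80)/365.25 = 145.873°.
sin δ = sin 23.44° × sin 145.873° = 0.22317, so δ = +12.895°.
cos h₀ = −tan ϕ · tan δ = −tan(+50.5°) × tan(+12.895°) = -0.2777, so h₀ = 1.8522 rad = 106.13°.
Daylight = 2h₀/(2π) × 24.00 h = (1.8522/π) × 24.00 = 14.15 h.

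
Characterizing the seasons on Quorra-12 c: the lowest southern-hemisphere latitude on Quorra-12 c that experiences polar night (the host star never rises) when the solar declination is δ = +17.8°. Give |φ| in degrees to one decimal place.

|φ| = 72.2°

Polar night requires cos H₀ = −tan φ tan δ ≥ 1, i.e. tan φ tan δ ≤ −1.
The boundary is |tan φ| · |tan δ| = 1, so |φ| = 90° − |δ| = 90° − 17.8° = 72.2° in the southern hemisphere.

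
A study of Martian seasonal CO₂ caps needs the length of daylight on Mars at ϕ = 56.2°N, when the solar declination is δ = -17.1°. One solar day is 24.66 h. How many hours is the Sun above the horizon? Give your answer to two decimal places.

cos h₀ = −tan ϕ · tan δ = −tan(+56.2°) × tan(-17.100°) = 0.4595, so h₀ = 1.0933 rad = 62.64°.
Daylight = 2h₀/(2π) × 24.66 h = (1.0933/π) × 24.66 = 8.58 h.

8.58 h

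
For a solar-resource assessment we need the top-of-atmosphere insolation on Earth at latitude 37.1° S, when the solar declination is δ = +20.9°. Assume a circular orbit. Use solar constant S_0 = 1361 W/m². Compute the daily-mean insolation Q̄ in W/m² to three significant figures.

Q̄ ≈ 190 W/m²

cos h₀ = −tan(-37.1°) tan(+20.900°) = 0.2888, h₀ = 1.2778 rad.
Bracket: h₀ sin ϕ sin δ + cos ϕ cos δ sin h₀ = 1.2778×-0.60321×0.35674 + 0.79758×0.93420×0.95739 = -0.274969 + 0.713351 = 0.438382.
Q̄ = (S_0/π) × [bracket] = (1361/π) × 0.438382 = 189.9 W/m².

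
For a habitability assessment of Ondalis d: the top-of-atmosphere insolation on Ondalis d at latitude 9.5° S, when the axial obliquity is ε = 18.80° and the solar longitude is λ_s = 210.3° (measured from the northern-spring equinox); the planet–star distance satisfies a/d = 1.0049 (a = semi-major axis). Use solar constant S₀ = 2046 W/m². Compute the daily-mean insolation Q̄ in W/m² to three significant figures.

Solar declination: sin δ = sin ε · sin λ_s = sin 18.80° × sin 210.3° = -0.16259, so δ = -9.357°.
cos H₀ = −tan(-9.5°) tan(-9.357°) = -0.0276, H₀ = 1.5984 rad.
Bracket: H₀ sin φ sin δ + cos φ cos δ sin H₀ = 1.5984×-0.16505×-0.16259 + 0.98629×0.98669×0.99962 = 0.042894 + 0.972793 = 1.015687.
Inverse-square distance factor (a/d)² = 1.0049² = 1.009824.
Q̄ = (S₀/π) × 1.009824 × [bracket] = (2046/π) × 1.009824 × 1.015687 = 668.0 W/m².

Q̄ ≈ 668 W/m²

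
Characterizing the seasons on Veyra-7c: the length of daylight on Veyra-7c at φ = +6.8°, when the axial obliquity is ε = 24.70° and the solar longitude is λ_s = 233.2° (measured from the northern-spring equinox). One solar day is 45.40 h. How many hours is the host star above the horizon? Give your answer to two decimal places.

22.09 h

Solar declination: sin δ = sin ε · sin λ_s = sin 24.70° × sin 233.2° = -0.33460, so δ = -19.548°.
cos H₀ = −tan φ · tan δ = −tan(+6.8°) × tan(-19.548°) = 0.0423, so H₀ = 1.5284 rad = 87.57°.
Daylight = 2H₀/(2π) × 45.40 h = (1.5284/π) × 45.40 = 22.09 h.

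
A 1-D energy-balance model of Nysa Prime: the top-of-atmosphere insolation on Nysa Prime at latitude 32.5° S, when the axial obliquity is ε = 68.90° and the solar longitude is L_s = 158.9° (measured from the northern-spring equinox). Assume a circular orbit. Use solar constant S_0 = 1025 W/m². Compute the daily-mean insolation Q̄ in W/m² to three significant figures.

Q̄ ≈ 173 W/m²

Solar declination: sin δ = sin ε · sin L_s = sin 68.90° × sin 158.9° = 0.33586, so δ = +19.625°.
cos h₀ = −tan(-32.5°) tan(+19.625°) = 0.2272, h₀ = 1.3416 rad.
Bracket: h₀ sin ϕ sin δ + cos ϕ cos δ sin h₀ = 1.3416×-0.53730×0.33586 + 0.84339×0.94191×0.97386 = -0.242102 + 0.773632 = 0.531530.
Q̄ = (S_0/π) × [bracket] = (1025/π) × 0.531530 = 173.4 W/m².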